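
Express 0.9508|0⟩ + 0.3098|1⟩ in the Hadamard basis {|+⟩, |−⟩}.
0.8914|+⟩ + 0.4533|−⟩

With |ψ⟩ = α|0⟩ + β|1⟩, the Hadamard-basis coefficients are ⟨+|ψ⟩ = (α + β)/√2 and ⟨−|ψ⟩ = (α − β)/√2.
Here α = 0.9508, β = 0.3098: (α + β)/√2 = 0.8914, (α − β)/√2 = 0.4533.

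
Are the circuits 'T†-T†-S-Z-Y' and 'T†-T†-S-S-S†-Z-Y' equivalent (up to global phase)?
Yes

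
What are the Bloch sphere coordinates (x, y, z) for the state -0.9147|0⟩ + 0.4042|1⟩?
(-0.7394, 0, 0.6733)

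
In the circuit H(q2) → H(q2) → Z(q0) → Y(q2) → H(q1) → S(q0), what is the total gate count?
6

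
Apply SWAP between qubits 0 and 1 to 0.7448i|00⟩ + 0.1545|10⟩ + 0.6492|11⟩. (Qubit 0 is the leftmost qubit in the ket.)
0.7448i|00⟩ + 0.1545|01⟩ + 0.6492|11⟩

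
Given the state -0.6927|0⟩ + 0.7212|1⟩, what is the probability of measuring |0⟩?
0.4798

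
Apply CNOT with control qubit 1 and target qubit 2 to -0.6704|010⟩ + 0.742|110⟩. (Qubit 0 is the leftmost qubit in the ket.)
-0.6704|011⟩ + 0.742|111⟩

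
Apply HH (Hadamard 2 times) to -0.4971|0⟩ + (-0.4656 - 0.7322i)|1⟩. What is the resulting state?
-0.4971|0⟩ + (-0.4656 - 0.7322i)|1⟩

H² = I, so an even number of Hadamards cancels: H^2 = I and the state is unchanged.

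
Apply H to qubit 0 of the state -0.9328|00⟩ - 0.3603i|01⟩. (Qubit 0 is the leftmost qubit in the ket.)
-0.6596|00⟩ - 0.2548i|01⟩ - 0.6596|10⟩ - 0.2548i|11⟩

H on qubit 0 mixes each pair of kets that differ only in qubit 0: amplitudes (a, b) of (|…0…⟩, |…1…⟩) become ((a + b)/√2, (a − b)/√2). Kets absent from the input have amplitude 0.
(|00⟩, |10⟩): (a, b) = (-0.9328, 0) → (-0.6596, -0.6596)
(|01⟩, |11⟩): (a, b) = (-0.3603i, 0) → (-0.2548i, -0.2548i)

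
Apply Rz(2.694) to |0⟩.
(0.2219 - 0.9751i)|0⟩

Rz(2.694) = [[e^(−iθ/2), 0], [0, e^(iθ/2)]] with e^(±iθ/2) = cos(θ/2) ± i·sin(θ/2); θ = 2.694, cos(θ/2) ≈ 0.221933, sin(θ/2) ≈ 0.975062.
With a = amp(|0⟩) = 1 and b = amp(|1⟩) = 0:
new amp(|0⟩) = (0.221933 - 0.975062i)·a = (0.2219 - 0.9751i)
new amp(|1⟩) = (0.221933 + 0.975062i)·b = 0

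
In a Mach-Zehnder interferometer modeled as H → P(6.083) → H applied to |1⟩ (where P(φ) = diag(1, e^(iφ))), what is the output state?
(0.009985 + 0.09943i)|0⟩ + (0.99 - 0.09943i)|1⟩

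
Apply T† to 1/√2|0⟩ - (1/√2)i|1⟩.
1/√2|0⟩ + (-1/2 - (1/2)i)|1⟩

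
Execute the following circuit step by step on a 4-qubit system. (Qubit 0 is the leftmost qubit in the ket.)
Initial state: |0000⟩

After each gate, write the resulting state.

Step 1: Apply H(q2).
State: 1/√2|0000⟩ + 1/√2|0010⟩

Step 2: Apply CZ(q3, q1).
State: 1/√2|0000⟩ + 1/√2|0010⟩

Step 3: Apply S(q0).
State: 1/√2|0000⟩ + 1/√2|0010⟩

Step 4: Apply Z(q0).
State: 1/√2|0000⟩ + 1/√2|0010⟩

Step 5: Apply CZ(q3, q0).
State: 1/√2|0000⟩ + 1/√2|0010⟩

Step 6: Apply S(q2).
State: 1/√2|0000⟩ + (1/√2)i|0010⟩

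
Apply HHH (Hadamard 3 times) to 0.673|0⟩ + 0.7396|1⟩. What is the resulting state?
0.9989|0⟩ - 0.04709|1⟩

H² = I, so H^3 = H: a single Hadamard. With (a, b) = (0.673, 0.7396), H gives ((a + b)/√2, (a − b)/√2) = (0.9989, -0.04709).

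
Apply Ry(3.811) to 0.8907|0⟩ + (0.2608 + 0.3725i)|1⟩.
(-0.5389 - 0.3518i)|0⟩ + (0.7556 - 0.1224i)|1⟩

Ry(3.811) = [[cos(θ/2), −sin(θ/2)], [sin(θ/2), cos(θ/2)]]; θ = 3.811, cos(θ/2) ≈ -0.328489, sin(θ/2) ≈ 0.944508.
With a = amp(|0⟩) = 0.8907 and b = amp(|1⟩) = (0.2608 + 0.3725i):
new amp(|0⟩) = (-0.328489)·a + (-0.944508)·b = (-0.5389 - 0.3518i)
new amp(|1⟩) = (0.944508)·a + (-0.328489)·b = (0.7556 - 0.1224i)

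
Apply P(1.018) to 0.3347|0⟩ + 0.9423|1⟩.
0.3347|0⟩ + (0.4948 + 0.802i)|1⟩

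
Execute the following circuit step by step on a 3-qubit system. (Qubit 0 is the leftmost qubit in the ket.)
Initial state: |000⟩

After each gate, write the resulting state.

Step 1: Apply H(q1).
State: 1/√2|000⟩ + 1/√2|010⟩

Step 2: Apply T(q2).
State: 1/√2|000⟩ + 1/√2|010⟩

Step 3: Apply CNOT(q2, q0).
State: 1/√2|000⟩ + 1/√2|010⟩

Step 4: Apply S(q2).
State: 1/√2|000⟩ + 1/√2|010⟩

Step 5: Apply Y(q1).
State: -(1/√2)i|000⟩ + (1/√2)i|010⟩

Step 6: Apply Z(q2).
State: -(1/√2)i|000⟩ + (1/√2)i|010⟩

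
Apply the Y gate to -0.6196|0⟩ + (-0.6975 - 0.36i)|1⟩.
(-0.36 + 0.6975i)|0⟩ - 0.6196i|1⟩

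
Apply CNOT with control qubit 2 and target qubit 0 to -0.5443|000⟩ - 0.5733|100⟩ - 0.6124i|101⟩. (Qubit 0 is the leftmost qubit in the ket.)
-0.5443|000⟩ - 0.6124i|001⟩ - 0.5733|100⟩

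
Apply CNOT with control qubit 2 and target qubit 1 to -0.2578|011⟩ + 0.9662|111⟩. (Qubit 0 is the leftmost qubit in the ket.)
-0.2578|001⟩ + 0.9662|101⟩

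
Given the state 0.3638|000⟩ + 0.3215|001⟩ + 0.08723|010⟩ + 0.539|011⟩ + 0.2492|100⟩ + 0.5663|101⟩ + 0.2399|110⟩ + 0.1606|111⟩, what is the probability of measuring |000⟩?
0.1324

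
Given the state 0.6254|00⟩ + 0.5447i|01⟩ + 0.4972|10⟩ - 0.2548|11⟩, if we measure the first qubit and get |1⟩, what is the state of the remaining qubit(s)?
0.8899|0⟩ - 0.4561|1⟩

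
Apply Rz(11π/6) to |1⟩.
(-0.9659 + 0.2588i)|1⟩

Rz(11π/6) = [[e^(−iθ/2), 0], [0, e^(iθ/2)]] with e^(±iθ/2) = cos(θ/2) ± i·sin(θ/2); θ = 11π/6, cos(θ/2) ≈ -0.965926, sin(θ/2) ≈ 0.258819.
With a = amp(|0⟩) = 0 and b = amp(|1⟩) = 1:
new amp(|0⟩) = (-0.965926 - 0.258819i)·a = 0
new amp(|1⟩) = (-0.965926 + 0.258819i)·b = (-0.9659 + 0.2588i)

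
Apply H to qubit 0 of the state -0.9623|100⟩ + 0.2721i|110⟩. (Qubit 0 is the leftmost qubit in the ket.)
-0.6804|000⟩ + 0.1924i|010⟩ + 0.6804|100⟩ - 0.1924i|110⟩

H on qubit 0 mixes each pair of kets that differ only in qubit 0: amplitudes (a, b) of (|…0…⟩, |…1…⟩) become ((a + b)/√2, (a − b)/√2). Kets absent from the input have amplitude 0.
(|000⟩, |100⟩): (a, b) = (0, -0.9623) → (-0.6804, 0.6804)
(|010⟩, |110⟩): (a, b) = (0, 0.2721i) → (0.1924i, -0.1924i)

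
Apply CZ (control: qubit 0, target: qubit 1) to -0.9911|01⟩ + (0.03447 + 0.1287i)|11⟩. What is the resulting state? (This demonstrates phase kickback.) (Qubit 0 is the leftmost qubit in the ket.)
-0.9911|01⟩ + (-0.03447 - 0.1287i)|11⟩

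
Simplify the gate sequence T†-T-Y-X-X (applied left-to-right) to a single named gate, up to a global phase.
Y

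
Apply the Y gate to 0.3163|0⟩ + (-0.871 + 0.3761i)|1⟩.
(0.3761 + 0.871i)|0⟩ + 0.3163i|1⟩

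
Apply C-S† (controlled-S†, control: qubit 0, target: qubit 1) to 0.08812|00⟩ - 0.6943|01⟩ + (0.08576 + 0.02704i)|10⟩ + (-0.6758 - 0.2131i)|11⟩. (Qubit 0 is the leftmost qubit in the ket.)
0.08812|00⟩ - 0.6943|01⟩ + (0.08576 + 0.02704i)|10⟩ + (-0.2131 + 0.6758i)|11⟩

C-S† leaves the control-|0⟩ kets |00⟩, |01⟩ unchanged and applies S† to qubit 1 on the control-|1⟩ pair (|10⟩, |11⟩).
S† = [[1, 0], [0, -i]].
With a = amp(|10⟩) = (0.08576 + 0.02704i) and b = amp(|11⟩) = (-0.6758 - 0.2131i):
new amp(|10⟩) = (1)·a = (0.08576 + 0.02704i)
new amp(|11⟩) = (-i)·b = (-0.2131 + 0.6758i)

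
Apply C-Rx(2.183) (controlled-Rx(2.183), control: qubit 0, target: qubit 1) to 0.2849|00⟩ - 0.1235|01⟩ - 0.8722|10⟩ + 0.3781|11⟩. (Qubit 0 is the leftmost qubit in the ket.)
0.2849|00⟩ - 0.1235|01⟩ + (-0.4022 - 0.3355i)|10⟩ + (0.1744 + 0.7739i)|11⟩

C-Rx(2.183) leaves the control-|0⟩ kets |00⟩, |01⟩ unchanged and applies Rx(2.183) to qubit 1 on the control-|1⟩ pair (|10⟩, |11⟩).
Rx(2.183) = [[cos(θ/2), −i·sin(θ/2)], [−i·sin(θ/2), cos(θ/2)]]; θ = 2.183, cos(θ/2) ≈ 0.461155, sin(θ/2) ≈ 0.88732.
With a = amp(|10⟩) = -0.8722 and b = amp(|11⟩) = 0.3781:
new amp(|10⟩) = (0.461155)·a + (-0.88732i)·b = (-0.4022 - 0.3355i)
new amp(|11⟩) = (-0.88732i)·a + (0.461155)·b = (0.1744 + 0.7739i)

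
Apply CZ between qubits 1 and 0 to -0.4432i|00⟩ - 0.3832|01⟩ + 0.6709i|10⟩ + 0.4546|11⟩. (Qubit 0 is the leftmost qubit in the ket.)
-0.4432i|00⟩ - 0.3832|01⟩ + 0.6709i|10⟩ - 0.4546|11⟩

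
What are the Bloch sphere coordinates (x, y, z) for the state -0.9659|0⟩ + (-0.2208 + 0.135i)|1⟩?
(0.4265, -0.2608, 0.866)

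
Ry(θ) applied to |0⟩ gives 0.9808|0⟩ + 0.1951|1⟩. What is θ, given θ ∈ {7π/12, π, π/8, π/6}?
π/8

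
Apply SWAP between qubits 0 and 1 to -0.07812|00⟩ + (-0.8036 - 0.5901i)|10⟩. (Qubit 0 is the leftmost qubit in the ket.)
-0.07812|00⟩ + (-0.8036 - 0.5901i)|01⟩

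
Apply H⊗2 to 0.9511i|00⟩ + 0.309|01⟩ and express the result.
(0.1545 + 0.4756i)|00⟩ + (-0.1545 + 0.4756i)|01⟩ + (0.1545 + 0.4756i)|10⟩ + (-0.1545 + 0.4756i)|11⟩

H⊗2 gives amp(|y⟩) = (1/2) Σ_x (−1)^(x·y) amp(|x⟩), where x·y is the number of positions in which both x and y have a 1.
|00⟩: (0.9511i + 0.309)/2 = (0.1545 + 0.4756i)
|01⟩: (0.9511i - 0.309)/2 = (-0.1545 + 0.4756i)
|10⟩: (0.9511i + 0.309)/2 = (0.1545 + 0.4756i)
|11⟩: (0.9511i - 0.309)/2 = (-0.1545 + 0.4756i)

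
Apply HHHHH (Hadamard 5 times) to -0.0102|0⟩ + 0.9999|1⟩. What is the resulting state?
0.6998|0⟩ - 0.7142|1⟩

H² = I, so H^5 = H: a single Hadamard. With (a, b) = (-0.0102, 0.9999), H gives ((a + b)/√2, (a − b)/√2) = (0.6998, -0.7142).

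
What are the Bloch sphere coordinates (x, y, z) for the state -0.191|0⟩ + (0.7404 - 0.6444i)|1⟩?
(-0.2828, 0.2462, -0.927)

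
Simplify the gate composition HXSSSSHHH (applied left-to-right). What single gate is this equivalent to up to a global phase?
Z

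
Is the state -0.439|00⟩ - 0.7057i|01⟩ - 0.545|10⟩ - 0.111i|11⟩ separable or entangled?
Entangled

Writing the state as a|00⟩ + b|01⟩ + c|10⟩ + d|11⟩, it is a product state iff ad − bc = 0.
Here (a, b, c, d) = (-0.439, -0.7057i, -0.545, -0.111i): ad − bc = (-0.439)(-0.111i) − (-0.7057i)(-0.545) = -0.3359i ≠ 0, so the state is entangled.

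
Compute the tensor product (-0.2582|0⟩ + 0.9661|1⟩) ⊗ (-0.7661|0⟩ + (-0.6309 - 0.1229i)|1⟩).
0.1978|00⟩ + (0.1629 + 0.03173i)|01⟩ - 0.7401|10⟩ + (-0.6095 - 0.1187i)|11⟩

amp(|b₁b₂…⟩) = product of the factor amplitudes for bits b₁, b₂, …; only kets whose every factor amplitude is nonzero survive.
|00⟩: (-0.2582)(-0.7661) = 0.1978
|01⟩: (-0.2582)(-0.6309 - 0.1229i) = (0.1629 + 0.03173i)
|10⟩: (0.9661)(-0.7661) = -0.7401
|11⟩: (0.9661)(-0.6309 - 0.1229i) = (-0.6095 - 0.1187i)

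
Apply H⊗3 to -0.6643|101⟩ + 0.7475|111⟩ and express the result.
0.02942|000⟩ - 0.02942|001⟩ - 0.4991|010⟩ + 0.4991|011⟩ - 0.02942|100⟩ + 0.02942|101⟩ + 0.4991|110⟩ - 0.4991|111⟩

H⊗3 gives amp(|y⟩) = (1/2√2) Σ_x (−1)^(x·y) amp(|x⟩), where x·y is the number of positions in which both x and y have a 1.
|000⟩: (-0.6643 + 0.7475)/(2√2) = 0.02942
|001⟩: (0.6643 - 0.7475)/(2√2) = -0.02942
|010⟩: (-0.6643 - 0.7475)/(2√2) = -0.4991
|011⟩: (0.6643 + 0.7475)/(2√2) = 0.4991
|100⟩: (0.6643 - 0.7475)/(2√2) = -0.02942
|101⟩: (-0.6643 + 0.7475)/(2√2) = 0.02942
|110⟩: (0.6643 + 0.7475)/(2√2) = 0.4991
|111⟩: (-0.6643 - 0.7475)/(2√2) = -0.4991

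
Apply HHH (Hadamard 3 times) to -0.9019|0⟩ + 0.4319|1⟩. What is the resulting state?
-0.3323|0⟩ - 0.9431|1⟩

H² = I, so H^3 = H: a single Hadamard. With (a, b) = (-0.9019, 0.4319), H gives ((a + b)/√2, (a − b)/√2) = (-0.3323, -0.9431).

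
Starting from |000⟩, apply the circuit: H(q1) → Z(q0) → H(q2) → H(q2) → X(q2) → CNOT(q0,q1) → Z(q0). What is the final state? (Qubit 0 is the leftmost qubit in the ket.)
1/√2|001⟩ + 1/√2|011⟩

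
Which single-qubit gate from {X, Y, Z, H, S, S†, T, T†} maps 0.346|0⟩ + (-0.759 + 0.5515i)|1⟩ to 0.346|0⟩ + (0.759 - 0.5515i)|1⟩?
Z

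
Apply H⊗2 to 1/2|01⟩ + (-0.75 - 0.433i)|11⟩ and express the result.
(-0.125 - 0.2165i)|00⟩ + (0.125 + 0.2165i)|01⟩ + (0.625 + 0.2165i)|10⟩ + (-0.625 - 0.2165i)|11⟩

H⊗2 gives amp(|y⟩) = (1/2) Σ_x (−1)^(x·y) amp(|x⟩), where x·y is the number of positions in which both x and y have a 1.
|00⟩: (1/2 + (-0.75 - 0.433i))/2 = (-0.125 - 0.2165i)
|01⟩: (-1/2 - (-0.75 - 0.433i))/2 = (0.125 + 0.2165i)
|10⟩: (1/2 - (-0.75 - 0.433i))/2 = (0.625 + 0.2165i)
|11⟩: (-1/2 + (-0.75 - 0.433i))/2 = (-0.625 - 0.2165i)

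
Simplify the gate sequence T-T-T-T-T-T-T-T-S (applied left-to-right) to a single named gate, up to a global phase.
S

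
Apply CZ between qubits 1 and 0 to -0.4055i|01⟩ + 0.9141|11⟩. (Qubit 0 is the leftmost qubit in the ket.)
-0.4055i|01⟩ - 0.9141|11⟩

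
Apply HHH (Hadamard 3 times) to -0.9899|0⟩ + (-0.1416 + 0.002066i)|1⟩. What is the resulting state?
(-0.8001 + 0.001461i)|0⟩ + (-0.5998 - 0.001461i)|1⟩

H² = I, so H^3 = H: a single Hadamard. With (a, b) = (-0.9899, (-0.1416 + 0.002066i)), H gives ((a + b)/√2, (a − b)/√2) = ((-0.8001 + 0.001461i), (-0.5998 - 0.001461i)).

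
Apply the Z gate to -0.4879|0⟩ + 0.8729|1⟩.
-0.4879|0⟩ - 0.8729|1⟩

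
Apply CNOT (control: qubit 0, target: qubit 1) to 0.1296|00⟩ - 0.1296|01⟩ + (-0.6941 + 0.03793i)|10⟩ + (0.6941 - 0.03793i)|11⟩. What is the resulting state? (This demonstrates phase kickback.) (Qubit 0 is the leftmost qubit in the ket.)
0.1296|00⟩ - 0.1296|01⟩ + (0.6941 - 0.03793i)|10⟩ + (-0.6941 + 0.03793i)|11⟩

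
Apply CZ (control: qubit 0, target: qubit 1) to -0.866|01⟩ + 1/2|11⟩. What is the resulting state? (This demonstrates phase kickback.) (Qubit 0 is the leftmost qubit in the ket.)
-0.866|01⟩ - 1/2|11⟩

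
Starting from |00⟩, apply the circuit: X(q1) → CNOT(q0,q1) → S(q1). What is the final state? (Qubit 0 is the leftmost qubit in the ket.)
i|01⟩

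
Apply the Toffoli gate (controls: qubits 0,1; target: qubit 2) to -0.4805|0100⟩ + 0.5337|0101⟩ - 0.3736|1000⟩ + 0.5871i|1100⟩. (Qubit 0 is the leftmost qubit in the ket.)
-0.4805|0100⟩ + 0.5337|0101⟩ - 0.3736|1000⟩ + 0.5871i|1110⟩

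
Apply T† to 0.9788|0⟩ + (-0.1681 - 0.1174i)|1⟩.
0.9788|0⟩ + (-0.2019 + 0.03585i)|1⟩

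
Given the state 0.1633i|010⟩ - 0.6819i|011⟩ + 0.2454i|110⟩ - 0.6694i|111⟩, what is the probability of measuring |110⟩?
0.06022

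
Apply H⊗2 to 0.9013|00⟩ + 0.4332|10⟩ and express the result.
0.6673|00⟩ + 0.6673|01⟩ + 0.2341|10⟩ + 0.2341|11⟩

H⊗2 gives amp(|y⟩) = (1/2) Σ_x (−1)^(x·y) amp(|x⟩), where x·y is the number of positions in which both x and y have a 1.
|00⟩: (0.9013 + 0.4332)/2 = 0.6673
|01⟩: (0.9013 + 0.4332)/2 = 0.6673
|10⟩: (0.9013 - 0.4332)/2 = 0.2341
|11⟩: (0.9013 - 0.4332)/2 = 0.2341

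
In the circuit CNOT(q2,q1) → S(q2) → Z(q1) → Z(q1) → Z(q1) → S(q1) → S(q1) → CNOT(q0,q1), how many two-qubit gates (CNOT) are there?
2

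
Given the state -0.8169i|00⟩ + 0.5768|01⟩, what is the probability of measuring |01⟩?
0.3327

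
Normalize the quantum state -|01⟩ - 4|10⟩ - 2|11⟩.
-0.2182|01⟩ - 0.8729|10⟩ - 0.4364|11⟩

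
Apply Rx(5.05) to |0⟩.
-0.8159|0⟩ - 0.5783i|1⟩

Rx(5.05) = [[cos(θ/2), −i·sin(θ/2)], [−i·sin(θ/2), cos(θ/2)]]; θ = 5.05, cos(θ/2) ≈ -0.815854, sin(θ/2) ≈ 0.578259.
With a = amp(|0⟩) = 1 and b = amp(|1⟩) = 0:
new amp(|0⟩) = (-0.815854)·a + (-0.578259i)·b = -0.8159
new amp(|1⟩) = (-0.578259i)·a + (-0.815854)·b = -0.5783i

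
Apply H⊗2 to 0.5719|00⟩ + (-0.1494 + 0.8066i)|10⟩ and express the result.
(0.2113 + 0.4033i)|00⟩ + (0.2113 + 0.4033i)|01⟩ + (0.3607 - 0.4033i)|10⟩ + (0.3607 - 0.4033i)|11⟩

H⊗2 gives amp(|y⟩) = (1/2) Σ_x (−1)^(x·y) amp(|x⟩), where x·y is the number of positions in which both x and y have a 1.
|00⟩: (0.5719 + (-0.1494 + 0.8066i))/2 = (0.2113 + 0.4033i)
|01⟩: (0.5719 + (-0.1494 + 0.8066i))/2 = (0.2113 + 0.4033i)
|10⟩: (0.5719 - (-0.1494 + 0.8066i))/2 = (0.3607 - 0.4033i)
|11⟩: (0.5719 - (-0.1494 + 0.8066i))/2 = (0.3607 - 0.4033i)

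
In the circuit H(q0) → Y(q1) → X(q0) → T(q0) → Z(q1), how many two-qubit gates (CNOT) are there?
0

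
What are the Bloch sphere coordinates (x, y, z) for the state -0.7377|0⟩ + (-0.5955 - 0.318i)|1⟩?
(0.8786, 0.4692, 0.08846)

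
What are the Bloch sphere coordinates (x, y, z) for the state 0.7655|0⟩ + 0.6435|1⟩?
(0.9852, 0, 0.1719)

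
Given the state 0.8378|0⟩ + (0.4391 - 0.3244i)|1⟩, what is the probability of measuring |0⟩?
0.7019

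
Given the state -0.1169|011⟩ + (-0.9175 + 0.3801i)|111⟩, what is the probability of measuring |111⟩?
0.9863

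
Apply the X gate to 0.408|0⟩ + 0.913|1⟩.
0.913|0⟩ + 0.408|1⟩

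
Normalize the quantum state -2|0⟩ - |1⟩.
-0.8944|0⟩ - 1/√5|1⟩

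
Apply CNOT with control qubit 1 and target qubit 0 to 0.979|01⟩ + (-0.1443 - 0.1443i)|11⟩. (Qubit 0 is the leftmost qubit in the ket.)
(-0.1443 - 0.1443i)|01⟩ + 0.979|11⟩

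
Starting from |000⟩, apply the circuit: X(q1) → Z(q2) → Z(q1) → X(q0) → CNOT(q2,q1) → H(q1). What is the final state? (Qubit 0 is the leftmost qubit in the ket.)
-1/√2|100⟩ + 1/√2|110⟩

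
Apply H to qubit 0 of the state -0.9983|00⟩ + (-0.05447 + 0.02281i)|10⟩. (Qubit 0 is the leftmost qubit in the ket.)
(-0.7444 + 0.01613i)|00⟩ + (-0.6674 - 0.01613i)|10⟩

H on qubit 0 mixes each pair of kets that differ only in qubit 0: amplitudes (a, b) of (|…0…⟩, |…1…⟩) become ((a + b)/√2, (a − b)/√2). Kets absent from the input have amplitude 0.
(|00⟩, |10⟩): (a, b) = (-0.9983, (-0.05447 + 0.02281i)) → ((-0.7444 + 0.01613i), (-0.6674 - 0.01613i))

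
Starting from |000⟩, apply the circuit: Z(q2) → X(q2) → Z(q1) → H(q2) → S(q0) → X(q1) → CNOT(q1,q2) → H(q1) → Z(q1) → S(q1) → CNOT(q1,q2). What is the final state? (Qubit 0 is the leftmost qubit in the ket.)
-1/2|000⟩ + 1/2|001⟩ + (1/2)i|010⟩ - (1/2)i|011⟩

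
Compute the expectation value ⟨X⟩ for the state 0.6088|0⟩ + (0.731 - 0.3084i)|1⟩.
0.8901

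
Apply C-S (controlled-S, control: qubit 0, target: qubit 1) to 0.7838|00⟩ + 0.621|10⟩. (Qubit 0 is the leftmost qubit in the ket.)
0.7838|00⟩ + 0.621|10⟩

C-S leaves the control-|0⟩ kets |00⟩, |01⟩ unchanged and applies S to qubit 1 on the control-|1⟩ pair (|10⟩, |11⟩).
S = [[1, 0], [0, i]].
With a = amp(|10⟩) = 0.621 and b = amp(|11⟩) = 0:
new amp(|10⟩) = (1)·a = 0.621
new amp(|11⟩) = (i)·b = 0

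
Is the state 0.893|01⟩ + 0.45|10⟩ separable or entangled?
Entangled

Writing the state as a|00⟩ + b|01⟩ + c|10⟩ + d|11⟩, it is a product state iff ad − bc = 0.
Here (a, b, c, d) = (0, 0.893, 0.45, 0): ad − bc = (0)(0) − (0.893)(0.45) = -0.4019 ≠ 0, so the state is entangled.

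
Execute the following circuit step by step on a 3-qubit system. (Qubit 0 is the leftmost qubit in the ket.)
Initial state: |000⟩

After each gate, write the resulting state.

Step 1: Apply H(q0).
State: 1/√2|000⟩ + 1/√2|100⟩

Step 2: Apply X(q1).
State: 1/√2|010⟩ + 1/√2|110⟩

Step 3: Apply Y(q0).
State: -(1/√2)i|010⟩ + (1/√2)i|110⟩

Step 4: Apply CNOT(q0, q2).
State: -(1/√2)i|010⟩ + (1/√2)i|111⟩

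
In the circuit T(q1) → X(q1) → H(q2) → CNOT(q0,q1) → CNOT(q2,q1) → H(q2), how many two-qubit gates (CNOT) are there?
2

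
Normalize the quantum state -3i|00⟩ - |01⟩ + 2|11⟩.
-0.8018i|00⟩ - 0.2673|01⟩ + 0.5345|11⟩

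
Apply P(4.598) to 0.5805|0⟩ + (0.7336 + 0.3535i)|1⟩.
0.5805|0⟩ + (0.2675 - 0.7692i)|1⟩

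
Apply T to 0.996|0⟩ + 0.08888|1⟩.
0.996|0⟩ + (0.06285 + 0.06285i)|1⟩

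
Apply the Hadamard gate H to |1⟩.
1/√2|0⟩ - 1/√2|1⟩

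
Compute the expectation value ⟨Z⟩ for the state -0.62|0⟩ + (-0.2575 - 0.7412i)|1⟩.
-0.2313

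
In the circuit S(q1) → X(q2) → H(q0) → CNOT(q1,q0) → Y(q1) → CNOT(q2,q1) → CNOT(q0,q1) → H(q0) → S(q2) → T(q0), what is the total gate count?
10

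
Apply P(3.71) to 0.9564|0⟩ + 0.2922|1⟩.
0.9564|0⟩ + (-0.2463 - 0.1573i)|1⟩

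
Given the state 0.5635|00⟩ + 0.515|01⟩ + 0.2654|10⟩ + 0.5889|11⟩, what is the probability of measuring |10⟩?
0.07044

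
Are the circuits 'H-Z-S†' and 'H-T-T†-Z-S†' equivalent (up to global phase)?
Yes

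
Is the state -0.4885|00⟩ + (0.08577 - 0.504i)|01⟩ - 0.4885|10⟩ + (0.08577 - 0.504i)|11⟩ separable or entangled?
Separable

Writing the state as a|00⟩ + b|01⟩ + c|10⟩ + d|11⟩, it is a product state iff ad − bc = 0.
Here (a, b, c, d) = (-0.4885, (0.08577 - 0.504i), -0.4885, (0.08577 - 0.504i)): ad − bc = (-0.4885)(0.08577 - 0.504i) − (0.08577 - 0.504i)(-0.4885) = 0, so the state is separable.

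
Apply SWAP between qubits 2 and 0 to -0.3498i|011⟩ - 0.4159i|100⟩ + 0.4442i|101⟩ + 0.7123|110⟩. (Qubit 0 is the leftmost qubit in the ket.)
-0.4159i|001⟩ + 0.7123|011⟩ + 0.4442i|101⟩ - 0.3498i|110⟩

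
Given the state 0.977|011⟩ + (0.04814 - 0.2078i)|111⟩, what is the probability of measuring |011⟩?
0.9545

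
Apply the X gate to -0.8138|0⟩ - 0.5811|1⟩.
-0.5811|0⟩ - 0.8138|1⟩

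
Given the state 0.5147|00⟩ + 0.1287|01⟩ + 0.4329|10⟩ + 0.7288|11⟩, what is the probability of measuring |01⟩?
0.01656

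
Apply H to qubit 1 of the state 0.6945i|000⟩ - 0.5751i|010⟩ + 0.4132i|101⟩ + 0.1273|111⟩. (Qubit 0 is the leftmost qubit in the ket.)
0.08443i|000⟩ + 0.8977i|010⟩ + (0.09001 + 0.2922i)|101⟩ + (-0.09001 + 0.2922i)|111⟩

H on qubit 1 mixes each pair of kets that differ only in qubit 1: amplitudes (a, b) of (|…0…⟩, |…1…⟩) become ((a + b)/√2, (a − b)/√2). Kets absent from the input have amplitude 0.
(|000⟩, |010⟩): (a, b) = (0.6945i, -0.5751i) → (0.08443i, 0.8977i)
(|101⟩, |111⟩): (a, b) = (0.4132i, 0.1273) → ((0.09001 + 0.2922i), (-0.09001 + 0.2922i))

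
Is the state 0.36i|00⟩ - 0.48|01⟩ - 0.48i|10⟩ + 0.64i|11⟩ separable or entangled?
Entangled

Writing the state as a|00⟩ + b|01⟩ + c|10⟩ + d|11⟩, it is a product state iff ad − bc = 0.
Here (a, b, c, d) = (0.36i, -0.48, -0.48i, 0.64i): ad − bc = (0.36i)(0.64i) − (-0.48)(-0.48i) = (-0.2304 - 0.2304i) ≠ 0, so the state is entangled.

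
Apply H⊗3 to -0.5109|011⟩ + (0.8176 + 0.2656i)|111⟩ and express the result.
(0.1084 + 0.0939i)|000⟩ + (-0.1084 - 0.0939i)|001⟩ + (-0.1084 - 0.0939i)|010⟩ + (0.1084 + 0.0939i)|011⟩ + (-0.4697 - 0.0939i)|100⟩ + (0.4697 + 0.0939i)|101⟩ + (0.4697 + 0.0939i)|110⟩ + (-0.4697 - 0.0939i)|111⟩

H⊗3 gives amp(|y⟩) = (1/2√2) Σ_x (−1)^(x·y) amp(|x⟩), where x·y is the number of positions in which both x and y have a 1.
|000⟩: (-0.5109 + (0.8176 + 0.2656i))/(2√2) = (0.1084 + 0.0939i)
|001⟩: (0.5109 - (0.8176 + 0.2656i))/(2√2) = (-0.1084 - 0.0939i)
|010⟩: (0.5109 - (0.8176 + 0.2656i))/(2√2) = (-0.1084 - 0.0939i)
|011⟩: (-0.5109 + (0.8176 + 0.2656i))/(2√2) = (0.1084 + 0.0939i)
|100⟩: (-0.5109 - (0.8176 + 0.2656i))/(2√2) = (-0.4697 - 0.0939i)
|101⟩: (0.5109 + (0.8176 + 0.2656i))/(2√2) = (0.4697 + 0.0939i)
|110⟩: (0.5109 + (0.8176 + 0.2656i))/(2√2) = (0.4697 + 0.0939i)
|111⟩: (-0.5109 - (0.8176 + 0.2656i))/(2√2) = (-0.4697 - 0.0939i)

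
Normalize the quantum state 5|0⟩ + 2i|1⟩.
0.9285|0⟩ + 0.3714i|1⟩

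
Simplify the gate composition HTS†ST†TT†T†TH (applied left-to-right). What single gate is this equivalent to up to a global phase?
I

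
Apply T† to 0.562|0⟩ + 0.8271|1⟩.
0.562|0⟩ + (0.5848 - 0.5848i)|1⟩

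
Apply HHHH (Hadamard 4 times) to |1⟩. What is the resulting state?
|1⟩

H² = I, so an even number of Hadamards cancels: H^4 = I and the state is unchanged.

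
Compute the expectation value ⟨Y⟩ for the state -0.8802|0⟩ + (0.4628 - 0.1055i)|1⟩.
0.1857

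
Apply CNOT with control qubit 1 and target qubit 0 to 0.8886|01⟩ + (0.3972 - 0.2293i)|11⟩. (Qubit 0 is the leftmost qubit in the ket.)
(0.3972 - 0.2293i)|01⟩ + 0.8886|11⟩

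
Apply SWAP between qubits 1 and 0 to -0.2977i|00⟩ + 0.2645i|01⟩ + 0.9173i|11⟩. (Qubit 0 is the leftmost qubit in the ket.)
-0.2977i|00⟩ + 0.2645i|10⟩ + 0.9173i|11⟩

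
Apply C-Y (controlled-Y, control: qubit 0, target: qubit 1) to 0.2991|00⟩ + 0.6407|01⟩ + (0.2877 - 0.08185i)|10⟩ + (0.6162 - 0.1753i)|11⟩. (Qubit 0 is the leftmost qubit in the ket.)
0.2991|00⟩ + 0.6407|01⟩ + (-0.1753 - 0.6162i)|10⟩ + (0.08185 + 0.2877i)|11⟩

C-Y leaves the control-|0⟩ kets |00⟩, |01⟩ unchanged and applies Y to qubit 1 on the control-|1⟩ pair (|10⟩, |11⟩).
Y = [[0, -i], [i, 0]].
With a = amp(|10⟩) = (0.2877 - 0.08185i) and b = amp(|11⟩) = (0.6162 - 0.1753i):
new amp(|10⟩) = (-i)·b = (-0.1753 - 0.6162i)
new amp(|11⟩) = (i)·a = (0.08185 + 0.2877i)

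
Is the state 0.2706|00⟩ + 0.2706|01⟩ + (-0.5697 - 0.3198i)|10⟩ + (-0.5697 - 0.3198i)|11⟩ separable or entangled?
Separable

Writing the state as a|00⟩ + b|01⟩ + c|10⟩ + d|11⟩, it is a product state iff ad − bc = 0.
Here (a, b, c, d) = (0.2706, 0.2706, (-0.5697 - 0.3198i), (-0.5697 - 0.3198i)): ad − bc = (0.2706)(-0.5697 - 0.3198i) − (0.2706)(-0.5697 - 0.3198i) = 0, so the state is separable.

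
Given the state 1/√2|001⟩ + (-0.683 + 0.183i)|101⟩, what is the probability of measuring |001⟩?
1/2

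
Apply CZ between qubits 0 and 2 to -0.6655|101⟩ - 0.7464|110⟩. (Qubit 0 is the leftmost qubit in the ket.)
0.6655|101⟩ - 0.7464|110⟩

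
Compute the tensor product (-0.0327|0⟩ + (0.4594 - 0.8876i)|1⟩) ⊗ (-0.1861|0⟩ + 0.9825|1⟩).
0.006085|00⟩ - 0.03213|01⟩ + (-0.08549 + 0.1652i)|10⟩ + (0.4514 - 0.8721i)|11⟩

amp(|b₁b₂…⟩) = product of the factor amplitudes for bits b₁, b₂, …; only kets whose every factor amplitude is nonzero survive.
|00⟩: (-0.0327)(-0.1861) = 0.006085
|01⟩: (-0.0327)(0.9825) = -0.03213
|10⟩: (0.4594 - 0.8876i)(-0.1861) = (-0.08549 + 0.1652i)
|11⟩: (0.4594 - 0.8876i)(0.9825) = (0.4514 - 0.8721i)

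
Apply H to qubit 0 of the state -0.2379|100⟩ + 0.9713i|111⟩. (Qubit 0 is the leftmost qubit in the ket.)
-0.1682|000⟩ + 0.6868i|011⟩ + 0.1682|100⟩ - 0.6868i|111⟩

H on qubit 0 mixes each pair of kets that differ only in qubit 0: amplitudes (a, b) of (|…0…⟩, |…1…⟩) become ((a + b)/√2, (a − b)/√2). Kets absent from the input have amplitude 0.
(|000⟩, |100⟩): (a, b) = (0, -0.2379) → (-0.1682, 0.1682)
(|011⟩, |111⟩): (a, b) = (0, 0.9713i) → (0.6868i, -0.6868i)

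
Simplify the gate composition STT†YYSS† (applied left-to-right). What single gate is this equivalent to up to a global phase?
S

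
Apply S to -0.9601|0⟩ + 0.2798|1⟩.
-0.9601|0⟩ + 0.2798i|1⟩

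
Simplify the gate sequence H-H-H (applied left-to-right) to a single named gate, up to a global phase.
H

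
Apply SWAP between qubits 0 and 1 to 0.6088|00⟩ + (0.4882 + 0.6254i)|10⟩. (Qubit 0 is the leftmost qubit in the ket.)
0.6088|00⟩ + (0.4882 + 0.6254i)|01⟩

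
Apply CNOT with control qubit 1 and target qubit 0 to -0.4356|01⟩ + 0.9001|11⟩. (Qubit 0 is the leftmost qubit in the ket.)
0.9001|01⟩ - 0.4356|11⟩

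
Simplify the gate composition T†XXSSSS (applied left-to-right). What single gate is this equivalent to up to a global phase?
T†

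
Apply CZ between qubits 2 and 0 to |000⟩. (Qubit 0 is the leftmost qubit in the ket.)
|000⟩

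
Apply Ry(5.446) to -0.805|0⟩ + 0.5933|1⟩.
0.4943|0⟩ - 0.8693|1⟩

Ry(5.446) = [[cos(θ/2), −sin(θ/2)], [sin(θ/2), cos(θ/2)]]; θ = 5.446, cos(θ/2) ≈ -0.913662, sin(θ/2) ≈ 0.406475.
With a = amp(|0⟩) = -0.805 and b = amp(|1⟩) = 0.5933:
new amp(|0⟩) = (-0.913662)·a + (-0.406475)·b = 0.4943
new amp(|1⟩) = (0.406475)·a + (-0.913662)·b = -0.8693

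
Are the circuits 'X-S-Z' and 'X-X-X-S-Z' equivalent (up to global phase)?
Yes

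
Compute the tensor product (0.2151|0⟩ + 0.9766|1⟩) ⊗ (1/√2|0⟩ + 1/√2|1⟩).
0.1521|00⟩ + 0.1521|01⟩ + 0.6906|10⟩ + 0.6906|11⟩

amp(|b₁b₂…⟩) = product of the factor amplitudes for bits b₁, b₂, …; only kets whose every factor amplitude is nonzero survive.
|00⟩: (0.2151)(1/√2) = 0.1521
|01⟩: (0.2151)(1/√2) = 0.1521
|10⟩: (0.9766)(1/√2) = 0.6906
|11⟩: (0.9766)(1/√2) = 0.6906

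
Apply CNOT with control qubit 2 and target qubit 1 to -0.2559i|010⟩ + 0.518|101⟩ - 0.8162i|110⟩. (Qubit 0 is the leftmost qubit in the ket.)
-0.2559i|010⟩ - 0.8162i|110⟩ + 0.518|111⟩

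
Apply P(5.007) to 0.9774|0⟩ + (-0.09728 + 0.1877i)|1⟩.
0.9774|0⟩ + (0.1514 + 0.1476i)|1⟩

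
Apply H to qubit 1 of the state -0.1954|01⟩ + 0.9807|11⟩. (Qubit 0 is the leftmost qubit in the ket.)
-0.1382|00⟩ + 0.1382|01⟩ + 0.6935|10⟩ - 0.6935|11⟩

H on qubit 1 mixes each pair of kets that differ only in qubit 1: amplitudes (a, b) of (|…0…⟩, |…1…⟩) become ((a + b)/√2, (a − b)/√2). Kets absent from the input have amplitude 0.
(|00⟩, |01⟩): (a, b) = (0, -0.1954) → (-0.1382, 0.1382)
(|10⟩, |11⟩): (a, b) = (0, 0.9807) → (0.6935, -0.6935)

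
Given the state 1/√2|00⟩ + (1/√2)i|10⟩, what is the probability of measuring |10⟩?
1/2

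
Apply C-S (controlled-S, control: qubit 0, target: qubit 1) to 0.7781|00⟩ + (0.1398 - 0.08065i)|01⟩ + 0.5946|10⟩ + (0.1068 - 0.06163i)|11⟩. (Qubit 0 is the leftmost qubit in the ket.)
0.7781|00⟩ + (0.1398 - 0.08065i)|01⟩ + 0.5946|10⟩ + (0.06163 + 0.1068i)|11⟩

C-S leaves the control-|0⟩ kets |00⟩, |01⟩ unchanged and applies S to qubit 1 on the control-|1⟩ pair (|10⟩, |11⟩).
S = [[1, 0], [0, i]].
With a = amp(|10⟩) = 0.5946 and b = amp(|11⟩) = (0.1068 - 0.06163i):
new amp(|10⟩) = (1)·a = 0.5946
new amp(|11⟩) = (i)·b = (0.06163 + 0.1068i)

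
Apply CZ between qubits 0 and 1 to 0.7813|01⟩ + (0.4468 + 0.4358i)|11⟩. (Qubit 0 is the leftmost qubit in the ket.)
0.7813|01⟩ + (-0.4468 - 0.4358i)|11⟩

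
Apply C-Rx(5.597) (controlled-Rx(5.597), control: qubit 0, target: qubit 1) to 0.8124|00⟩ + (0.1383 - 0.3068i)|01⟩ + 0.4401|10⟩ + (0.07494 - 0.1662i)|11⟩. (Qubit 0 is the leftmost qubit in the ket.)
0.8124|00⟩ + (0.1383 - 0.3068i)|01⟩ + (-0.4704 - 0.02521i)|10⟩ + (-0.07057 + 0.008464i)|11⟩

C-Rx(5.597) leaves the control-|0⟩ kets |00⟩, |01⟩ unchanged and applies Rx(5.597) to qubit 1 on the control-|1⟩ pair (|10⟩, |11⟩).
Rx(5.597) = [[cos(θ/2), −i·sin(θ/2)], [−i·sin(θ/2), cos(θ/2)]]; θ = 5.597, cos(θ/2) ≈ -0.941719, sin(θ/2) ≈ 0.336401.
With a = amp(|10⟩) = 0.4401 and b = amp(|11⟩) = (0.07494 - 0.1662i):
new amp(|10⟩) = (-0.941719)·a + (-0.336401i)·b = (-0.4704 - 0.02521i)
new amp(|11⟩) = (-0.336401i)·a + (-0.941719)·b = (-0.07057 + 0.008464i)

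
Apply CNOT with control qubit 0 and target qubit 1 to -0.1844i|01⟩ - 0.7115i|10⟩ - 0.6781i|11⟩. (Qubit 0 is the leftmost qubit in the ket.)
-0.1844i|01⟩ - 0.6781i|10⟩ - 0.7115i|11⟩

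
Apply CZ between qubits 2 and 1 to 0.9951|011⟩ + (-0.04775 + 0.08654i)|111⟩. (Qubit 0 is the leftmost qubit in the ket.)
-0.9951|011⟩ + (0.04775 - 0.08654i)|111⟩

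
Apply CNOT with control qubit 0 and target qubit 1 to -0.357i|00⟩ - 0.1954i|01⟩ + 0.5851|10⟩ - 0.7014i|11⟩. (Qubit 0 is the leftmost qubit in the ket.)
-0.357i|00⟩ - 0.1954i|01⟩ - 0.7014i|10⟩ + 0.5851|11⟩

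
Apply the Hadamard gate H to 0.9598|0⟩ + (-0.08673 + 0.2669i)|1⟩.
(0.6174 + 0.1887i)|0⟩ + (0.74 - 0.1887i)|1⟩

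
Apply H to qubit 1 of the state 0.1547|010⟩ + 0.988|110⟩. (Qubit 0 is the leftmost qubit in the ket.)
0.1094|000⟩ - 0.1094|010⟩ + 0.6986|100⟩ - 0.6986|110⟩

H on qubit 1 mixes each pair of kets that differ only in qubit 1: amplitudes (a, b) of (|…0…⟩, |…1…⟩) become ((a + b)/√2, (a − b)/√2). Kets absent from the input have amplitude 0.
(|000⟩, |010⟩): (a, b) = (0, 0.1547) → (0.1094, -0.1094)
(|100⟩, |110⟩): (a, b) = (0, 0.988) → (0.6986, -0.6986)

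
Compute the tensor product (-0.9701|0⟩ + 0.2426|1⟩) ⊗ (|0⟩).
-0.9701|00⟩ + 0.2426|10⟩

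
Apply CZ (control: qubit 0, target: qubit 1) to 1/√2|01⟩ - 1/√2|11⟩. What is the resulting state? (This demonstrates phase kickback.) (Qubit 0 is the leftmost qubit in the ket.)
1/√2|01⟩ + 1/√2|11⟩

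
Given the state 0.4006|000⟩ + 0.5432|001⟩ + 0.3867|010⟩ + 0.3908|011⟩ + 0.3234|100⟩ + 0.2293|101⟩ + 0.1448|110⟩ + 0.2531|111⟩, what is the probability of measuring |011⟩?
0.1527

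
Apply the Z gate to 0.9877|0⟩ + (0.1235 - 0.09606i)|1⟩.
0.9877|0⟩ + (-0.1235 + 0.09606i)|1⟩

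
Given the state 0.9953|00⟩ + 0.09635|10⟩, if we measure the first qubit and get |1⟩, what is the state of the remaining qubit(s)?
|0⟩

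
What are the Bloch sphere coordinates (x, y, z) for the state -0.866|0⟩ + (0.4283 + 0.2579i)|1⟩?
(-0.7418, -0.4467, 0.5)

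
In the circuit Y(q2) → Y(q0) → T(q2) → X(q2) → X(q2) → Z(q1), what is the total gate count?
6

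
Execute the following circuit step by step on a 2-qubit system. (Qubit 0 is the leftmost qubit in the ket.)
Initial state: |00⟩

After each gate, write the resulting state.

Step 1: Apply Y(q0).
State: i|10⟩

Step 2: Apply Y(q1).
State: -|11⟩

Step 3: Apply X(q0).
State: -|01⟩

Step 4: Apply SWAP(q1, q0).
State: -|10⟩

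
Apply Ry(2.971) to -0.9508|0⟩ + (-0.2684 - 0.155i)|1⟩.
(0.1864 + 0.1544i)|0⟩ + (-0.9702 - 0.0132i)|1⟩

Ry(2.971) = [[cos(θ/2), −sin(θ/2)], [sin(θ/2), cos(θ/2)]]; θ = 2.971, cos(θ/2) ≈ 0.0851929, sin(θ/2) ≈ 0.996364.
With a = amp(|0⟩) = -0.9508 and b = amp(|1⟩) = (-0.2684 - 0.155i):
new amp(|0⟩) = (0.0851929)·a + (-0.996364)·b = (0.1864 + 0.1544i)
new amp(|1⟩) = (0.996364)·a + (0.0851929)·b = (-0.9702 - 0.0132i)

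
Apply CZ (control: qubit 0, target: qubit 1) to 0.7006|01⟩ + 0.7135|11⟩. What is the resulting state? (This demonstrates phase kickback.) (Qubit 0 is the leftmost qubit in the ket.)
0.7006|01⟩ - 0.7135|11⟩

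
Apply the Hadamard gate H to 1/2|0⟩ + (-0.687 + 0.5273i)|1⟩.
(-0.1322 + 0.3729i)|0⟩ + (0.8393 - 0.3729i)|1⟩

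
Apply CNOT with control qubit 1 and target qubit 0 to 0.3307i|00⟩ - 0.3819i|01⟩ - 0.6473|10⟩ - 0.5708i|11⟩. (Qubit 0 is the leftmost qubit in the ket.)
0.3307i|00⟩ - 0.5708i|01⟩ - 0.6473|10⟩ - 0.3819i|11⟩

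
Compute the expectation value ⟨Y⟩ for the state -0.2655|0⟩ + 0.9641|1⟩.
0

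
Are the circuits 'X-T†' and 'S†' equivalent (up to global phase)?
No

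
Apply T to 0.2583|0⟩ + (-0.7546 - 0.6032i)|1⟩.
0.2583|0⟩ + (-0.1071 - 0.9601i)|1⟩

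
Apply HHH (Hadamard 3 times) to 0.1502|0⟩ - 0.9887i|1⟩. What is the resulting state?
(0.1062 - 0.6991i)|0⟩ + (0.1062 + 0.6991i)|1⟩

H² = I, so H^3 = H: a single Hadamard. With (a, b) = (0.1502, -0.9887i), H gives ((a + b)/√2, (a − b)/√2) = ((0.1062 - 0.6991i), (0.1062 + 0.6991i)).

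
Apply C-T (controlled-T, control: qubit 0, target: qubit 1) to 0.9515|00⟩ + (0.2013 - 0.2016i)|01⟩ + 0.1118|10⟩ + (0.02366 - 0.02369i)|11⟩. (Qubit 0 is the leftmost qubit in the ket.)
0.9515|00⟩ + (0.2013 - 0.2016i)|01⟩ + 0.1118|10⟩ + (0.03348 - 0.00002121i)|11⟩

C-T leaves the control-|0⟩ kets |00⟩, |01⟩ unchanged and applies T to qubit 1 on the control-|1⟩ pair (|10⟩, |11⟩).
T = [[1, 0], [0, (1/√2 + (1/√2)i)]].
With a = amp(|10⟩) = 0.1118 and b = amp(|11⟩) = (0.02366 - 0.02369i):
new amp(|10⟩) = (1)·a = 0.1118
new amp(|11⟩) = (1/√2 + (1/√2)i)·b = (0.03348 - 0.00002121i)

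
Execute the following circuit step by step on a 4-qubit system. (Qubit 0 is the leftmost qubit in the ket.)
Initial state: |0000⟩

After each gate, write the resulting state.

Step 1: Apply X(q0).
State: |1000⟩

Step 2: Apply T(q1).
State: |1000⟩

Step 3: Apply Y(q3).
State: i|1001⟩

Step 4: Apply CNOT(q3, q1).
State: i|1101⟩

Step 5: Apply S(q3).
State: -|1101⟩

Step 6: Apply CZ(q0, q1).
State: |1101⟩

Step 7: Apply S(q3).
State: i|1101⟩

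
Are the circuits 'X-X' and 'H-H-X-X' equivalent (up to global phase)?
Yes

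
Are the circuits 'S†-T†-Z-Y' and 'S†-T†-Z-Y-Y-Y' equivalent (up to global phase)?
Yes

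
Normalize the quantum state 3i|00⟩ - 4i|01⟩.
0.6i|00⟩ - 0.8i|01⟩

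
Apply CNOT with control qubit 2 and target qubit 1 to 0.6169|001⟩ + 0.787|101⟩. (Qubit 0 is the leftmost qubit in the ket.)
0.6169|011⟩ + 0.787|111⟩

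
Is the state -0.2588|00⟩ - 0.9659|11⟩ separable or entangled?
Entangled

Writing the state as a|00⟩ + b|01⟩ + c|10⟩ + d|11⟩, it is a product state iff ad − bc = 0.
Here (a, b, c, d) = (-0.2588, 0, 0, -0.9659): ad − bc = (-0.2588)(-0.9659) − (0)(0) = 0.25 ≠ 0, so the state is entangled.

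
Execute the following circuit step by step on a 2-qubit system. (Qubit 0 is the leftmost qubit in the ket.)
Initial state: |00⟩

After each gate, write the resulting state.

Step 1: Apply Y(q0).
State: i|10⟩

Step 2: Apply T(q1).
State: i|10⟩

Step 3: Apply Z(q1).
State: i|10⟩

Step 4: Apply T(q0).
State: (-1/√2 + (1/√2)i)|10⟩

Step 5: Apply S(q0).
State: (-1/√2 - (1/√2)i)|10⟩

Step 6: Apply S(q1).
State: (-1/√2 - (1/√2)i)|10⟩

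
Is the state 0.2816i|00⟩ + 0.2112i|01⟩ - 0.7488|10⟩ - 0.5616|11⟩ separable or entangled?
Separable

Writing the state as a|00⟩ + b|01⟩ + c|10⟩ + d|11⟩, it is a product state iff ad − bc = 0.
Here (a, b, c, d) = (0.2816i, 0.2112i, -0.7488, -0.5616): ad − bc = (0.2816i)(-0.5616) − (0.2112i)(-0.7488) = 0, so the state is separable.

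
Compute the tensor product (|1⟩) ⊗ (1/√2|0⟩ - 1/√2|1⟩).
1/√2|10⟩ - 1/√2|11⟩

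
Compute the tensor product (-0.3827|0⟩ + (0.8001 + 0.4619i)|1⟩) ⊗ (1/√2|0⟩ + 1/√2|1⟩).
-0.2706|00⟩ - 0.2706|01⟩ + (0.5658 + 0.3266i)|10⟩ + (0.5658 + 0.3266i)|11⟩

amp(|b₁b₂…⟩) = product of the factor amplitudes for bits b₁, b₂, …; only kets whose every factor amplitude is nonzero survive.
|00⟩: (-0.3827)(1/√2) = -0.2706
|01⟩: (-0.3827)(1/√2) = -0.2706
|10⟩: (0.8001 + 0.4619i)(1/√2) = (0.5658 + 0.3266i)
|11⟩: (0.8001 + 0.4619i)(1/√2) = (0.5658 + 0.3266i)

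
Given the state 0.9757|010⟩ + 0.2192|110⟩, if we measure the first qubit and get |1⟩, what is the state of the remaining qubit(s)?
|10⟩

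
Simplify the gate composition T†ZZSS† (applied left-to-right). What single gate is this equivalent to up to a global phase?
T†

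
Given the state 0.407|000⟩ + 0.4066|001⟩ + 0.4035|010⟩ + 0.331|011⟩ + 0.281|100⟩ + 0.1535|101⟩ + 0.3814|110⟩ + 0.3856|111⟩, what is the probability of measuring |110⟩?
0.1455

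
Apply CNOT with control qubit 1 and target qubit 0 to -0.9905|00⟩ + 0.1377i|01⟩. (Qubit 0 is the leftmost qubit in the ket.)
-0.9905|00⟩ + 0.1377i|11⟩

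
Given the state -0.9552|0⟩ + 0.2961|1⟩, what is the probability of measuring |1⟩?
0.08768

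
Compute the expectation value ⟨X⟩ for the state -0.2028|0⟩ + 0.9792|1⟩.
-0.3972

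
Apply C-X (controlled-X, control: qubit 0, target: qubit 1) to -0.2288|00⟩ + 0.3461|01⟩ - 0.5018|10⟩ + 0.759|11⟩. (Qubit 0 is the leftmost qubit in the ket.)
-0.2288|00⟩ + 0.3461|01⟩ + 0.759|10⟩ - 0.5018|11⟩

C-X leaves the control-|0⟩ kets |00⟩, |01⟩ unchanged and applies X to qubit 1 on the control-|1⟩ pair (|10⟩, |11⟩).
X = [[0, 1], [1, 0]].
With a = amp(|10⟩) = -0.5018 and b = amp(|11⟩) = 0.759:
new amp(|10⟩) = (1)·b = 0.759
new amp(|11⟩) = (1)·a = -0.5018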